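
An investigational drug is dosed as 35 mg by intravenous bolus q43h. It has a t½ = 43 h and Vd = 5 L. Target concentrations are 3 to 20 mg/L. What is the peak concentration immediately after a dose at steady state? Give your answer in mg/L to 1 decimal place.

τ = 43 h = 1 half-life, so f = (1/2)^1 = 0.5.
Accumulation ratio R = 1/(1 − f) = 1/0.5 = 2/1.
Single-dose peak C₀ = D/Vd = 35/5 = 7 mg/L.
Steady-state peak Cmax,ss = C₀·R = 7 × 2/1 ≈ 14.000 mg/L.
Peak 14.0 mg/L vs MTC 20 mg/L: below toxic threshold.

14.0 mg/L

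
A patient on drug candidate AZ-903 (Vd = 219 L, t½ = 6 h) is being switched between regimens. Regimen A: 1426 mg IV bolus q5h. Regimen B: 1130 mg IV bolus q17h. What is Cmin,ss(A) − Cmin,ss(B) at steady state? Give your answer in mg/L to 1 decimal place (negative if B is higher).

7.5 mg/L

Regimen A: f = (1/2)^(5/6) ≈ 0.5612; Cmin,ss = (1426/219)·f/(1−f) ≈ 8.328 mg/L.
Regimen B: f = (1/2)^(17/6) ≈ 0.1403; Cmin,ss = (1130/219)·f/(1−f) ≈ 0.842 mg/L.
Difference ≈ 8.328 − 0.842 ≈ 7.486 mg/L.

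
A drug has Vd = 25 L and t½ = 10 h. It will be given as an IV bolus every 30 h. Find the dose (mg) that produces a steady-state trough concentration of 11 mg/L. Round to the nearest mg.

1925 mg

τ/t½ = 30/10 ≈ 3, so f = (1/2)^(30/10) ≈ 0.125000.
Cmin,ss = (D/Vd)·f/(1−f), so D = Cmin,ss·Vd·(1−f)/f.
D = 11 × 25 × (1−f)/f ≈ 11 × 25 × 7.00000 ≈ 1925.00 mg.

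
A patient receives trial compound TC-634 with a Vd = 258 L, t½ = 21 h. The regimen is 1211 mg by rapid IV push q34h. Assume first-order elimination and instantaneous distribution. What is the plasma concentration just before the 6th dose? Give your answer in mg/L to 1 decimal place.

f = (1/2)^(τ/t½) = (1/2)^(34/21) ≈ 0.3256.
C₀ = D/Vd = 1211/258 ≈ 4.694 mg/L.
Before the 6th dose, 5 doses have been given. Superposition: Cmin = C₀·(f + f² + … + f^5).
≈ 4.694 × (0.3256 + 0.1060 + 0.0345 + 0.0112 + 0.0037) ≈ 4.694 × 0.4810 ≈ 2.258 mg/L.

2.3 mg/L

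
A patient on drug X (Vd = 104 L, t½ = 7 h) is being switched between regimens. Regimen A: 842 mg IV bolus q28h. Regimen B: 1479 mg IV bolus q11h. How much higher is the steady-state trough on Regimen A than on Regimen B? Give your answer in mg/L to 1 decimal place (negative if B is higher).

Regimen A: f = (1/2)^(28/7) ≈ 0.0625; Cmin,ss = (842/104)·f/(1−f) ≈ 0.540 mg/L.
Regimen B: f = (1/2)^(11/7) ≈ 0.3365; Cmin,ss = (1479/104)·f/(1−f) ≈ 7.212 mg/L.
Difference ≈ 0.540 − 7.212 ≈ -6.672 mg/L.

-6.7 mg/L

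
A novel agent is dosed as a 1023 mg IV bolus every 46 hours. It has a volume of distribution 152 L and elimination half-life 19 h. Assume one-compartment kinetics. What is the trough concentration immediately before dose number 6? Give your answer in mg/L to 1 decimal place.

f = (1/2)^(τ/t½) = (1/2)^(46/19) ≈ 0.1867.
C₀ = D/Vd = 1023/152 ≈ 6.730 mg/L.
Before the 6th dose, 5 doses have been given. Superposition: Cmin = C₀·(f + f² + … + f^5).
≈ 6.730 × (0.1867 + 0.0349 + 0.0065 + 0.0012 + 0.0002) ≈ 6.730 × 0.2295 ≈ 1.545 mg/L.

1.5 mg/L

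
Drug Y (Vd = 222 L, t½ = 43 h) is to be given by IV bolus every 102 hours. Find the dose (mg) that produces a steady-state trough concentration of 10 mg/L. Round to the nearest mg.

9273 mg

τ/t½ = 102/43 ≈ 2.3721, so f = (1/2)^(102/43) ≈ 0.193165.
Cmin,ss = (D/Vd)·f/(1−f), so D = Cmin,ss·Vd·(1−f)/f.
D = 10 × 222 × (1−f)/f ≈ 10 × 222 × 4.17692 ≈ 9272.76 mg.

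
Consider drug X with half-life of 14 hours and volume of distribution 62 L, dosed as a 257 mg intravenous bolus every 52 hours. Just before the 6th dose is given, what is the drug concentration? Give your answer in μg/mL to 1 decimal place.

0.3 μg/mL

f = (1/2)^(τ/t½) = (1/2)^(52/14) ≈ 0.0762.
C₀ = D/Vd = 257/62 ≈ 4.145 μg/mL.
Before the 6th dose, 5 doses have been given. Superposition: Cmin = C₀·(f + f² + … + f^5).
≈ 4.145 × (0.0762 + 0.0058 + 0.0004 + 0.0000 + 0.0000) ≈ 4.145 × 0.0824 ≈ 0.342 μg/mL.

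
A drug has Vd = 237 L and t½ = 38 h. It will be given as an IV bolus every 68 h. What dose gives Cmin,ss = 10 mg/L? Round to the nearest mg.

τ/t½ = 68/38 ≈ 1.7895, so f = (1/2)^(68/38) ≈ 0.289278.
Cmin,ss = (D/Vd)·f/(1−f), so D = Cmin,ss·Vd·(1−f)/f.
D = 10 × 237 × (1−f)/f ≈ 10 × 237 × 2.45688 ≈ 5822.81 mg.

5823 mg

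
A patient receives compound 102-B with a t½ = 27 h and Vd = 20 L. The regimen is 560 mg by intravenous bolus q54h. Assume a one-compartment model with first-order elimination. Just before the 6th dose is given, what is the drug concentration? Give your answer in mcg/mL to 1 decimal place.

9.3 mcg/mL

f = (1/2)^(τ/t½) = (1/2)^(54/27) ≈ 0.2500.
C₀ = D/Vd = 560/20 ≈ 28.000 mcg/mL.
Before the 6th dose, 5 doses have been given. Superposition: Cmin = C₀·(f + f² + … + f^5).
≈ 28.000 × (0.2500 + 0.0625 + 0.0156 + 0.0039 + 0.0010) ≈ 28.000 × 0.3330 ≈ 9.324 mcg/mL.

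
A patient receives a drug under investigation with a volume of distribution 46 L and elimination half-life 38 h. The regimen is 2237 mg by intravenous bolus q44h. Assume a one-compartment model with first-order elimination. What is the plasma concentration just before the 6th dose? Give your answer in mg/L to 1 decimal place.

f = (1/2)^(τ/t½) = (1/2)^(44/38) ≈ 0.4482.
C₀ = D/Vd = 2237/46 ≈ 48.630 mg/L.
Before the 6th dose, 5 doses have been given. Superposition: Cmin = C₀·(f + f² + … + f^5).
≈ 48.630 × (0.4482 + 0.2009 + 0.0900 + 0.0404 + 0.0181) ≈ 48.630 × 0.7976 ≈ 38.787 mg/L.

38.8 mg/L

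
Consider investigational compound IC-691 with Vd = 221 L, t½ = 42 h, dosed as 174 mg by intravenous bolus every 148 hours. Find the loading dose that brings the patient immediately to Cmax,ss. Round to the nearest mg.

f = (1/2)^(148/42) ≈ 0.086942; accumulation ratio R = 1/(1−f) ≈ 1.09522.
Loading dose to hit Cmax,ss on first dose: D_load = D_maint·R ≈ 174 × 1.09522 ≈ 190.57 mg.

191 mg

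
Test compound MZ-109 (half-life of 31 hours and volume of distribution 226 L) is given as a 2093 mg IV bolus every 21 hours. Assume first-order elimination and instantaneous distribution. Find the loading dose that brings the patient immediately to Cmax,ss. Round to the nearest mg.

f = (1/2)^(21/31) ≈ 0.625283; accumulation ratio R = 1/(1−f) ≈ 2.66868.
Loading dose to hit Cmax,ss on first dose: D_load = D_maint·R ≈ 2093 × 2.66868 ≈ 5585.55 mg.

5586 mg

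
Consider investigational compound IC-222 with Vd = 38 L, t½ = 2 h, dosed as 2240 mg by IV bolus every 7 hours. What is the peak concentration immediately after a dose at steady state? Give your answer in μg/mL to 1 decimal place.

Over one 7-h interval, 7/2 ≈ 3.5 half-lives elapse, leaving f ≈ 0.0884 of each dose.
Accumulation ratio R = 1/(1 − f) ≈ 1/0.9116 ≈ 1.0970.
Each bolus raises the concentration by D/Vd = 2240/38 ≈ 58.947 μg/mL.
Cmax,ss = C₀/(1 − f) ≈ 58.947/0.9116 ≈ 64.663 μg/mL.

64.7 μg/mL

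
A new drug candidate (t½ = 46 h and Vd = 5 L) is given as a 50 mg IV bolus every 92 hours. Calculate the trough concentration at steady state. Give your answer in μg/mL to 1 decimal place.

τ = 92 h = 2 half-lives, so f = (1/2)^2 = 0.25.
Accumulation ratio R = 1/(1 − f) = 1/0.75 = 4/3.
Single-dose peak C₀ = D/Vd = 50/5 = 10 μg/mL.
Steady-state peak Cmax,ss = C₀·R = 10 × 4/3 ≈ 13.333 μg/mL.
Steady-state trough Cmin,ss = Cmax,ss·f ≈ 13.333 × 0.25 ≈ 3.333 μg/mL.

3.3 μg/mL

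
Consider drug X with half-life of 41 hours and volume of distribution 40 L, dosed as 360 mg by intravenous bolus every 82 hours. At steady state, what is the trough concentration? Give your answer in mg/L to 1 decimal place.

3.0 mg/L

τ = 82 h = 2 half-lives, so f = (1/2)^2 = 0.25.
At steady state, R = 1/(1 − 0.25) = 4/3.
Single-dose peak C₀ = D/Vd = 360/40 = 9 mg/L.
Steady-state peak Cmax,ss = C₀·R = 9 × 4/3 ≈ 12.000 mg/L.
Steady-state trough Cmin,ss = Cmax,ss·f ≈ 12.000 × 0.25 ≈ 3.000 mg/L.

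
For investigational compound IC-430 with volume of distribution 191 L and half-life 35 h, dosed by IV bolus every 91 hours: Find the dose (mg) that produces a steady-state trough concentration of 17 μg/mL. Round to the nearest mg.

τ/t½ = 91/35 ≈ 2.6, so f = (1/2)^(91/35) ≈ 0.164938.
Cmin,ss = (D/Vd)·f/(1−f), so D = Cmin,ss·Vd·(1−f)/f.
D = 17 × 191 × (1−f)/f ≈ 17 × 191 × 5.06288 ≈ 16439.17 mg.

16439 mg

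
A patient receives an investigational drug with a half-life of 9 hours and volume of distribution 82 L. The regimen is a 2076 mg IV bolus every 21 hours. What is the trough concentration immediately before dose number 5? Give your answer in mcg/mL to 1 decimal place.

6.3 mcg/mL

f = (1/2)^(τ/t½) = (1/2)^(21/9) ≈ 0.1984.
C₀ = D/Vd = 2076/82 ≈ 25.317 mcg/mL.
Before the 5th dose, 4 doses have been given. Superposition: Cmin = C₀·(f + f² + … + f^4).
≈ 25.317 × (0.1984 + 0.0394 + 0.0078 + 0.0015) ≈ 25.317 × 0.2471 ≈ 6.256 mcg/mL.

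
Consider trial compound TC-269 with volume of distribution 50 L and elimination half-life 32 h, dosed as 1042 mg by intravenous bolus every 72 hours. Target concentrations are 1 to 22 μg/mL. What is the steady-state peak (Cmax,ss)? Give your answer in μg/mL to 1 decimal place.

k = ln2/t½ = ln2/32 ≈ 0.021661 h⁻¹; fraction remaining f = e^(−kτ) = e^(−0.021661×72) ≈ 0.2102.
At steady state, accumulation factor R = 1/(1 − e^(−kτ)) ≈ 1.2661.
Single-dose peak C₀ = D/Vd = 1042/50 ≈ 20.840 μg/mL.
Steady-state peak Cmax,ss = C₀·R ≈ 20.840 × 1.2661 ≈ 26.386 μg/mL.
Peak 26.4 μg/mL vs MTC 22 μg/mL: exceeds toxic threshold.

26.4 μg/mL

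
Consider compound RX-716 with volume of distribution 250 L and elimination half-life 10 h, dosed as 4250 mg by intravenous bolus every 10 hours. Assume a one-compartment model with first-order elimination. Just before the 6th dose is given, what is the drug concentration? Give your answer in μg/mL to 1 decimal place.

16.5 μg/mL

f = (1/2)^(τ/t½) = (1/2)^(10/10) ≈ 0.5000.
C₀ = D/Vd = 4250/250 ≈ 17.000 μg/mL.
Before the 6th dose, 5 doses have been given. Superposition: Cmin = C₀·(f + f² + … + f^5).
≈ 17.000 × (0.5000 + 0.2500 + 0.1250 + 0.0625 + 0.0313) ≈ 17.000 × 0.9688 ≈ 16.470 μg/mL.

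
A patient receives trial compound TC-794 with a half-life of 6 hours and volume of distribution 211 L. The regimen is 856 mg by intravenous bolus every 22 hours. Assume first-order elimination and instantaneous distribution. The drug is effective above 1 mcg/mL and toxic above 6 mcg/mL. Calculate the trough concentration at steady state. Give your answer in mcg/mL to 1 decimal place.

τ/t½ = 22/6 ≈ 3.6667, so fraction remaining f = (1/2)^(22/6) ≈ 0.0787.
Accumulation ratio R = 1/(1 − f) ≈ 1/0.9213 ≈ 1.0854.
Each bolus raises the concentration by D/Vd = 856/211 ≈ 4.057 mcg/mL.
Cmax,ss = C₀/(1 − f) ≈ 4.057/0.9213 ≈ 4.404 mcg/mL.
One interval later, Cmin,ss = Cmax,ss·e^(−kτ) ≈ 4.404 × 0.0787 ≈ 0.347 mcg/mL.
Trough 0.3 mcg/mL vs MEC 1 mcg/mL: subtherapeutic.

0.3 mcg/mL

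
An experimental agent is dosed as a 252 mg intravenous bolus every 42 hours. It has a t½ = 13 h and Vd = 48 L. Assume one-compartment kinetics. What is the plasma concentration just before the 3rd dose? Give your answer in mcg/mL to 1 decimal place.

f = (1/2)^(τ/t½) = (1/2)^(42/13) ≈ 0.1065.
C₀ = D/Vd = 252/48 ≈ 5.250 mcg/mL.
Before the 3rd dose, 2 doses have been given. Superposition: Cmin = C₀·(f + f²).
≈ 5.250 × (0.1065 + 0.0113) ≈ 5.250 × 0.1178 ≈ 0.618 mcg/mL.

0.6 mcg/mL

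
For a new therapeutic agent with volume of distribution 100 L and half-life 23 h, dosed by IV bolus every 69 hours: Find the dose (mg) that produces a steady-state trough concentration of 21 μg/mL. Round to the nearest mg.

14700 mg

τ/t½ = 69/23 ≈ 3, so f = (1/2)^(69/23) ≈ 0.125000.
Cmin,ss = (D/Vd)·f/(1−f), so D = Cmin,ss·Vd·(1−f)/f.
D = 21 × 100 × (1−f)/f ≈ 21 × 100 × 7.00000 ≈ 14700.00 mg.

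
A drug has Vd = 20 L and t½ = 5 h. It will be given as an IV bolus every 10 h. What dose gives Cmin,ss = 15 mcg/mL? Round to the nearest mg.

900 mg

τ/t½ = 10/5 ≈ 2, so f = (1/2)^(10/5) ≈ 0.250000.
Cmin,ss = (D/Vd)·f/(1−f), so D = Cmin,ss·Vd·(1−f)/f.
D = 15 × 20 × (1−f)/f ≈ 15 × 20 × 3.00000 ≈ 900.00 mg.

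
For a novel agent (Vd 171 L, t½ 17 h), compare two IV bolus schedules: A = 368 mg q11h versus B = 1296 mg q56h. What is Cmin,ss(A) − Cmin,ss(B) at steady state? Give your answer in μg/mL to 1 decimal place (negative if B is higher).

Regimen A: f = (1/2)^(11/17) ≈ 0.6386; Cmin,ss = (368/171)·f/(1−f) ≈ 3.803 μg/mL.
Regimen B: f = (1/2)^(56/17) ≈ 0.1019; Cmin,ss = (1296/171)·f/(1−f) ≈ 0.860 μg/mL.
Difference ≈ 3.803 − 0.860 ≈ 2.943 μg/mL.

2.9 μg/mL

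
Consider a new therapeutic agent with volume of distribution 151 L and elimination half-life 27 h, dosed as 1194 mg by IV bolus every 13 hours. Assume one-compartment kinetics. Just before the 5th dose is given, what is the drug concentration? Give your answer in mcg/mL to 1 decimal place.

f = (1/2)^(τ/t½) = (1/2)^(13/27) ≈ 0.7162.
C₀ = D/Vd = 1194/151 ≈ 7.907 mcg/mL.
Before the 5th dose, 4 doses have been given. Superposition: Cmin = C₀·(f + f² + … + f^4).
≈ 7.907 × (0.7162 + 0.5129 + 0.3674 + 0.2631) ≈ 7.907 × 1.8596 ≈ 14.704 mcg/mL.

14.7 mcg/mL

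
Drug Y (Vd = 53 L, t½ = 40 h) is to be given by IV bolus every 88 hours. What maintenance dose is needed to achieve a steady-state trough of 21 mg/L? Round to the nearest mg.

4001 mg

τ/t½ = 88/40 ≈ 2.2, so f = (1/2)^(88/40) ≈ 0.217638.
Cmin,ss = (D/Vd)·f/(1−f), so D = Cmin,ss·Vd·(1−f)/f.
D = 21 × 53 × (1−f)/f ≈ 21 × 53 × 3.59479 ≈ 4001.00 mg.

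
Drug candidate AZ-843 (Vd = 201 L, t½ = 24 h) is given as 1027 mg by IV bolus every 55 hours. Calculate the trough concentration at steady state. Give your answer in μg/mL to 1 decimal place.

1.3 μg/mL

k = ln2/t½ = ln2/24 ≈ 0.028881 h⁻¹; fraction remaining f = e^(−kτ) = e^(−0.028881×55) ≈ 0.2042.
Each bolus raises the concentration by D/Vd = 1027/201 ≈ 5.109 μg/mL.
Steady-state trough Cmin,ss = C₀·f/(1−f) ≈ 5.109 × 0.2042/0.7958 ≈ 1.311 μg/mL.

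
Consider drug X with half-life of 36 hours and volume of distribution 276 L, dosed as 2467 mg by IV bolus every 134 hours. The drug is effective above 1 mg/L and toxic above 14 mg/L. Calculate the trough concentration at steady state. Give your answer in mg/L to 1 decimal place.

τ/t½ = 134/36 ≈ 3.7222, so fraction remaining f = (1/2)^(134/36) ≈ 0.0758.
Accumulation ratio R = 1/(1 − f) ≈ 1/0.9242 ≈ 1.0820.
Each bolus raises the concentration by D/Vd = 2467/276 ≈ 8.938 mg/L.
Steady-state peak Cmax,ss = C₀·R ≈ 8.938 × 1.0820 ≈ 9.671 mg/L.
Steady-state trough Cmin,ss = Cmax,ss·f ≈ 9.671 × 0.0758 ≈ 0.733 mg/L.
Trough 0.7 mg/L vs MEC 1 mg/L: subtherapeutic.

0.7 mg/L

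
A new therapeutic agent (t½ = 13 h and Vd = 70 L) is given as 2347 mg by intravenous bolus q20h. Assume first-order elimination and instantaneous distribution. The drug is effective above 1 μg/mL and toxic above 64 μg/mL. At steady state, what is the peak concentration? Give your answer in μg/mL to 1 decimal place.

51.1 μg/mL

Over one 20-h interval, 20/13 ≈ 1.5385 half-lives elapse, leaving f ≈ 0.3443 of each dose.
Accumulation ratio R = 1/(1 − f) ≈ 1/0.6557 ≈ 1.5251.
Each bolus raises the concentration by D/Vd = 2347/70 ≈ 33.529 μg/mL.
Steady-state peak Cmax,ss = C₀·R ≈ 33.529 × 1.5251 ≈ 51.135 μg/mL.
Peak 51.1 μg/mL vs MTC 64 μg/mL: below toxic threshold.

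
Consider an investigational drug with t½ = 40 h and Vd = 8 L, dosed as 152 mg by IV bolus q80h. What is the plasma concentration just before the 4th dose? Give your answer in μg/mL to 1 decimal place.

6.2 μg/mL

f = (1/2)^(τ/t½) = (1/2)^(80/40) ≈ 0.2500.
C₀ = D/Vd = 152/8 ≈ 19.000 μg/mL.
Before the 4th dose, 3 doses have been given. Superposition: Cmin = C₀·(f + f² + … + f^3).
≈ 19.000 × (0.2500 + 0.0625 + 0.0156) ≈ 19.000 × 0.3281 ≈ 6.234 μg/mL.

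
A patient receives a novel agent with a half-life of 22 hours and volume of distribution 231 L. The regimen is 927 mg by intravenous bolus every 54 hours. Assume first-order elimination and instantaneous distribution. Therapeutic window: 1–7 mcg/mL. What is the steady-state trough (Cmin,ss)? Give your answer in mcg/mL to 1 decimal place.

0.9 mcg/mL

Over one 54-h interval, 54/22 ≈ 2.4545 half-lives elapse, leaving f ≈ 0.1824 of each dose.
At steady state, accumulation factor R = 1/(1 − e^(−kτ)) ≈ 1.2231.
Each bolus raises the concentration by D/Vd = 927/231 ≈ 4.013 mcg/mL.
Cmax,ss = C₀/(1 − f) ≈ 4.013/0.8176 ≈ 4.908 mcg/mL.
One interval later, Cmin,ss = Cmax,ss·e^(−kτ) ≈ 4.908 × 0.1824 ≈ 0.895 mcg/mL.
Trough 0.9 mcg/mL vs MEC 1 mcg/mL: subtherapeutic.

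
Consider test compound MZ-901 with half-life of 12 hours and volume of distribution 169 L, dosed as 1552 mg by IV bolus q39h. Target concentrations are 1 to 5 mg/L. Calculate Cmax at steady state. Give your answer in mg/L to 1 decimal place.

10.3 mg/L

τ/t½ = 39/12 ≈ 3.25, so fraction remaining f = (1/2)^(39/12) ≈ 0.1051.
Accumulation ratio R = 1/(1 − f) ≈ 1/0.8949 ≈ 1.1174.
Single-dose peak C₀ = D/Vd = 1552/169 ≈ 9.183 mg/L.
Cmax,ss = C₀/(1 − f) ≈ 9.183/0.8949 ≈ 10.261 mg/L.
Peak 10.3 mg/L vs MTC 5 mg/L: exceeds toxic threshold.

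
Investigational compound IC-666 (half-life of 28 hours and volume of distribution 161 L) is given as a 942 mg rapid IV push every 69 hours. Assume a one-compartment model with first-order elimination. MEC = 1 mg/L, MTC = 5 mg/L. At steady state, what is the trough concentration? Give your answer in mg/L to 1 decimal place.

Over one 69-h interval, 69/28 ≈ 2.4643 half-lives elapse, leaving f ≈ 0.1812 of each dose.
At steady state, accumulation factor R = 1/(1 − e^(−kτ)) ≈ 1.2213.
Each bolus raises the concentration by D/Vd = 942/161 ≈ 5.851 mg/L.
Cmax,ss = C₀/(1 − f) ≈ 5.851/0.8188 ≈ 7.146 mg/L.
One interval later, Cmin,ss = Cmax,ss·e^(−kτ) ≈ 7.146 × 0.1812 ≈ 1.295 mg/L.
Trough 1.3 mg/L vs MEC 1 mg/L: adequate.

1.3 mg/L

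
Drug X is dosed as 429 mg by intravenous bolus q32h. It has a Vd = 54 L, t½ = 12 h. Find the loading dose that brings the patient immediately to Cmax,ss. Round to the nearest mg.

509 mg

f = (1/2)^(32/12) ≈ 0.157490; accumulation ratio R = 1/(1−f) ≈ 1.18693.
Loading dose to hit Cmax,ss on first dose: D_load = D_maint·R ≈ 429 × 1.18693 ≈ 509.19 mg.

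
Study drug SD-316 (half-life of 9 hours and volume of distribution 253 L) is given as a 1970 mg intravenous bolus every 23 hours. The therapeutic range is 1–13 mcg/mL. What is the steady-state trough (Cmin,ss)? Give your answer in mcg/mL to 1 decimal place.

Over one 23-h interval, 23/9 ≈ 2.5556 half-lives elapse, leaving f ≈ 0.1701 of each dose.
At steady state, accumulation factor R = 1/(1 − e^(−kτ)) ≈ 1.2050.
Single-dose peak C₀ = D/Vd = 1970/253 ≈ 7.787 mcg/mL.
Steady-state peak Cmax,ss = C₀·R ≈ 7.787 × 1.2050 ≈ 9.383 mcg/mL.
One interval later, Cmin,ss = Cmax,ss·e^(−kτ) ≈ 9.383 × 0.1701 ≈ 1.596 mcg/mL.
Trough 1.6 mcg/mL vs MEC 1 mcg/mL: adequate.

1.6 mcg/mL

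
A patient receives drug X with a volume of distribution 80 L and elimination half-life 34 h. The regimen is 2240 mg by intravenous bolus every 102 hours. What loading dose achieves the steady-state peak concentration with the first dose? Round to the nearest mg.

f = (1/2)^(102/34) ≈ 0.125000; accumulation ratio R = 1/(1−f) ≈ 1.14286.
Loading dose to hit Cmax,ss on first dose: D_load = D_maint·R ≈ 2240 × 1.14286 ≈ 2560.01 mg.

2560 mg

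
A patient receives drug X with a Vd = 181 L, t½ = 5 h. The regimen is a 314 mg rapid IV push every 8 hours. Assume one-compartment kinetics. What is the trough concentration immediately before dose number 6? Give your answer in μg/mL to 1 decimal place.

f = (1/2)^(τ/t½) = (1/2)^(8/5) ≈ 0.3299.
C₀ = D/Vd = 314/181 ≈ 1.735 μg/mL.
Before the 6th dose, 5 doses have been given. Superposition: Cmin = C₀·(f + f² + … + f^5).
≈ 1.735 × (0.3299 + 0.1088 + 0.0359 + 0.0118 + 0.0039) ≈ 1.735 × 0.4903 ≈ 0.851 μg/mL.

0.9 μg/mL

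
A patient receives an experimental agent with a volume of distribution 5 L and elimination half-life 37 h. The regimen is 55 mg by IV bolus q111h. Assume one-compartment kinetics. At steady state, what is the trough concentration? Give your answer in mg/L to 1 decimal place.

1.6 mg/L

The dosing interval is 3 half-lives, so f = 2^(−3) = 0.125.
At steady state, R = 1/(1 − 0.125) = 8/7.
Single-dose peak C₀ = D/Vd = 55/5 = 11 mg/L.
Steady-state peak Cmax,ss = C₀·R = 11 × 8/7 ≈ 12.571 mg/L.
Steady-state trough Cmin,ss = Cmax,ss·f ≈ 12.571 × 0.125 ≈ 1.571 mg/L.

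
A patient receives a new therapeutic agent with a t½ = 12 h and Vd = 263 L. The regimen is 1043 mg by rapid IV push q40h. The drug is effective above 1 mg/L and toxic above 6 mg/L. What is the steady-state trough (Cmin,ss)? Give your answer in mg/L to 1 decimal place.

τ/t½ = 40/12 ≈ 3.3333, so fraction remaining f = (1/2)^(40/12) ≈ 0.0992.
Accumulation ratio R = 1/(1 − f) ≈ 1/0.9008 ≈ 1.1101.
Each bolus raises the concentration by D/Vd = 1043/263 ≈ 3.966 mg/L.
Steady-state peak Cmax,ss = C₀·R ≈ 3.966 × 1.1101 ≈ 4.403 mg/L.
Steady-state trough Cmin,ss = Cmax,ss·f ≈ 4.403 × 0.0992 ≈ 0.437 mg/L.
Trough 0.4 mg/L vs MEC 1 mg/L: subtherapeutic.

0.4 mg/L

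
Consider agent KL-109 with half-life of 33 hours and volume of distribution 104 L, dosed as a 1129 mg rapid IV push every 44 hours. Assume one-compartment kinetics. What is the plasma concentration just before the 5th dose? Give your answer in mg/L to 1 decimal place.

f = (1/2)^(τ/t½) = (1/2)^(44/33) ≈ 0.3969.
C₀ = D/Vd = 1129/104 ≈ 10.856 mg/L.
Before the 5th dose, 4 doses have been given. Superposition: Cmin = C₀·(f + f² + … + f^4).
≈ 10.856 × (0.3969 + 0.1575 + 0.0625 + 0.0248) ≈ 10.856 × 0.6417 ≈ 6.966 mg/L.

7.0 mg/L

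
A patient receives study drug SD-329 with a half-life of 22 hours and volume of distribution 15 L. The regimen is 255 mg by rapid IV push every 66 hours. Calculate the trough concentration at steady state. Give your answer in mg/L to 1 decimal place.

2.4 mg/L

τ = 66 h = 3 half-lives, so f = (1/2)^3 = 0.125.
Accumulation ratio R = 1/(1 − f) = 1/0.875 = 8/7.
Single-dose peak C₀ = D/Vd = 255/15 = 17 mg/L.
Steady-state peak Cmax,ss = C₀·R = 17 × 8/7 ≈ 19.429 mg/L.
Steady-state trough Cmin,ss = Cmax,ss·f ≈ 19.429 × 0.125 ≈ 2.429 mg/L.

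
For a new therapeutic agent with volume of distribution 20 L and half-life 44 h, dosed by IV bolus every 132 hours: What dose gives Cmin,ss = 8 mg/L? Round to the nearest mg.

τ/t½ = 132/44 ≈ 3, so f = (1/2)^(132/44) ≈ 0.125000.
Cmin,ss = (D/Vd)·f/(1−f), so D = Cmin,ss·Vd·(1−f)/f.
D = 8 × 20 × (1−f)/f ≈ 8 × 20 × 7.00000 ≈ 1120.00 mg.

1120 mg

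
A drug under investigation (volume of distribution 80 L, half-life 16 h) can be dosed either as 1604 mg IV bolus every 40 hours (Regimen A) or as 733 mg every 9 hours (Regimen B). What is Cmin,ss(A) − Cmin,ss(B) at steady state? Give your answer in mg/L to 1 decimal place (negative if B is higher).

-14.9 mg/L

Regimen A: f = (1/2)^(40/16) ≈ 0.1768; Cmin,ss = (1604/80)·f/(1−f) ≈ 4.306 mg/L.
Regimen B: f = (1/2)^(9/16) ≈ 0.6771; Cmin,ss = (733/80)·f/(1−f) ≈ 19.213 mg/L.
Difference ≈ 4.306 − 19.213 ≈ -14.907 mg/L.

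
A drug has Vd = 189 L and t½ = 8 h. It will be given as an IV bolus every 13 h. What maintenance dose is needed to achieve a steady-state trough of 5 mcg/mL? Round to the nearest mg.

1970 mg

τ/t½ = 13/8 ≈ 1.625, so f = (1/2)^(13/8) ≈ 0.324210.
Cmin,ss = (D/Vd)·f/(1−f), so D = Cmin,ss·Vd·(1−f)/f.
D = 5 × 189 × (1−f)/f ≈ 5 × 189 × 2.08442 ≈ 1969.78 mg.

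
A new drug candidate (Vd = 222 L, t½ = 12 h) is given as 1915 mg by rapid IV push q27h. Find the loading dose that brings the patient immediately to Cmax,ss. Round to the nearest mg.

2425 mg

f = (1/2)^(27/12) ≈ 0.210224; accumulation ratio R = 1/(1−f) ≈ 1.26618.
Loading dose to hit Cmax,ss on first dose: D_load = D_maint·R ≈ 1915 × 1.26618 ≈ 2424.73 mg.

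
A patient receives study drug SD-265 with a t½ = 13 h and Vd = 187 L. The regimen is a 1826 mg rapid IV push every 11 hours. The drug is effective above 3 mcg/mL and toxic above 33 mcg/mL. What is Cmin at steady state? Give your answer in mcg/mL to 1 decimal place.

12.2 mcg/mL

τ/t½ = 11/13 ≈ 0.84615, so fraction remaining f = (1/2)^(11/13) ≈ 0.5563.
Accumulation ratio R = 1/(1 − f) ≈ 1/0.4437 ≈ 2.2538.
Each bolus raises the concentration by D/Vd = 1826/187 ≈ 9.765 mcg/mL.
Steady-state peak Cmax,ss = C₀·R ≈ 9.765 × 2.2538 ≈ 22.008 mcg/mL.
One interval later, Cmin,ss = Cmax,ss·e^(−kτ) ≈ 22.008 × 0.5563 ≈ 12.243 mcg/mL.
Trough 12.2 mcg/mL vs MEC 3 mcg/mL: adequate.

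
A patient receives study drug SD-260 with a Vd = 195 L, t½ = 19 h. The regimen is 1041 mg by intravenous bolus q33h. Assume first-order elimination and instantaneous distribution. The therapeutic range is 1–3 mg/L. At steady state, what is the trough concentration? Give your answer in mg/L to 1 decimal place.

2.3 mg/L

Over one 33-h interval, 33/19 ≈ 1.7368 half-lives elapse, leaving f ≈ 0.3000 of each dose.
Single-dose peak C₀ = D/Vd = 1041/195 ≈ 5.338 mg/L.
Steady-state trough Cmin,ss = C₀·f/(1−f) ≈ 5.338 × 0.3000/0.7000 ≈ 2.288 mg/L.
Trough 2.3 mg/L vs MEC 1 mg/L: adequate.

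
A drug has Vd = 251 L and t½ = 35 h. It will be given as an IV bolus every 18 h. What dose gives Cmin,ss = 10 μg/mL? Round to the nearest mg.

τ/t½ = 18/35 ≈ 0.51429, so f = (1/2)^(18/35) ≈ 0.700139.
Cmin,ss = (D/Vd)·f/(1−f), so D = Cmin,ss·Vd·(1−f)/f.
D = 10 × 251 × (1−f)/f ≈ 10 × 251 × 0.42829 ≈ 1075.01 mg.

1075 mg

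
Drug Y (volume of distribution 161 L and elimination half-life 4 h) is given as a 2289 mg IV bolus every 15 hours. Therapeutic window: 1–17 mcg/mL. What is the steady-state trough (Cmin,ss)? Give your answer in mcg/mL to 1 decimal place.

Over one 15-h interval, 15/4 ≈ 3.75 half-lives elapse, leaving f ≈ 0.0743 of each dose.
Each bolus raises the concentration by D/Vd = 2289/161 ≈ 14.217 mcg/mL.
Steady-state trough Cmin,ss = C₀·f/(1−f) ≈ 14.217 × 0.0743/0.9257 ≈ 1.141 mcg/mL.
Trough 1.1 mcg/mL vs MEC 1 mcg/mL: adequate.

1.1 mcg/mL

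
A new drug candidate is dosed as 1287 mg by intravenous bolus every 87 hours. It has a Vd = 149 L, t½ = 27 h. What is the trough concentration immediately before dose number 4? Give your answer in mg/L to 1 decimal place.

1.0 mg/L

f = (1/2)^(τ/t½) = (1/2)^(87/27) ≈ 0.1072.
C₀ = D/Vd = 1287/149 ≈ 8.638 mg/L.
Before the 4th dose, 3 doses have been given. Superposition: Cmin = C₀·(f + f² + … + f^3).
≈ 8.638 × (0.1072 + 0.0115 + 0.0012) ≈ 8.638 × 0.1199 ≈ 1.036 mg/L.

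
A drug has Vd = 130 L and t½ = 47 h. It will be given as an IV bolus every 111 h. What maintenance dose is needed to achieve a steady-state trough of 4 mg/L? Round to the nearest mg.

2153 mg

τ/t½ = 111/47 ≈ 2.3617, so f = (1/2)^(111/47) ≈ 0.194561.
Cmin,ss = (D/Vd)·f/(1−f), so D = Cmin,ss·Vd·(1−f)/f.
D = 4 × 130 × (1−f)/f ≈ 4 × 130 × 4.13978 ≈ 2152.69 mg.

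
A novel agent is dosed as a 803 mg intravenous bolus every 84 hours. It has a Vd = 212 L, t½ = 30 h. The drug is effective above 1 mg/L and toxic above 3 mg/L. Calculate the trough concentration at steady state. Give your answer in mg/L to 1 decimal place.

0.6 mg/L

k = ln2/t½ = ln2/30 ≈ 0.023105 h⁻¹; fraction remaining f = e^(−kτ) = e^(−0.023105×84) ≈ 0.1436.
Each bolus raises the concentration by D/Vd = 803/212 ≈ 3.788 mg/L.
Steady-state trough Cmin,ss = C₀·f/(1−f) ≈ 3.788 × 0.1436/0.8564 ≈ 0.635 mg/L.
Trough 0.6 mg/L vs MEC 1 mg/L: subtherapeutic.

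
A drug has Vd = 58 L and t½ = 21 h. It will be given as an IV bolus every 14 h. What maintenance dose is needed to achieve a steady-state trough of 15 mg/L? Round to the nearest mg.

τ/t½ = 14/21 ≈ 0.66667, so f = (1/2)^(14/21) ≈ 0.629961.
Cmin,ss = (D/Vd)·f/(1−f), so D = Cmin,ss·Vd·(1−f)/f.
D = 15 × 58 × (1−f)/f ≈ 15 × 58 × 0.58740 ≈ 511.04 mg.

511 mg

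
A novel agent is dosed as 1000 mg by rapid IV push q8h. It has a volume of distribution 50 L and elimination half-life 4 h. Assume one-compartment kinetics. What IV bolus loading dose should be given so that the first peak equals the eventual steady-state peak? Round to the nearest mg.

f = (1/2)^(8/4) ≈ 0.250000; accumulation ratio R = 1/(1−f) ≈ 1.33333.
Loading dose to hit Cmax,ss on first dose: D_load = D_maint·R ≈ 1000 × 1.33333 ≈ 1333.33 mg.

1333 mg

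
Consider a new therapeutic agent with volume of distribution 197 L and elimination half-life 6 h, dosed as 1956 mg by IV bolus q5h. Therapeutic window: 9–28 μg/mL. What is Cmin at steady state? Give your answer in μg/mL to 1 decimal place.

Over one 5-h interval, 5/6 ≈ 0.83333 half-lives elapse, leaving f ≈ 0.5612 of each dose.
Accumulation ratio R = 1/(1 − f) ≈ 1/0.4388 ≈ 2.2789.
Single-dose peak C₀ = D/Vd = 1956/197 ≈ 9.929 μg/mL.
Cmax,ss = C₀/(1 − f) ≈ 9.929/0.4388 ≈ 22.628 μg/mL.
One interval later, Cmin,ss = Cmax,ss·e^(−kτ) ≈ 22.628 × 0.5612 ≈ 12.699 μg/mL.
Trough 12.7 μg/mL vs MEC 9 μg/mL: adequate.

12.7 μg/mL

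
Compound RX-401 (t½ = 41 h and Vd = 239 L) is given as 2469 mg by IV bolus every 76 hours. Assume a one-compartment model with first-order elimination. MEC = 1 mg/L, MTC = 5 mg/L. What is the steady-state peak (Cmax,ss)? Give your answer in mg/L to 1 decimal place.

Over one 76-h interval, 76/41 ≈ 1.8537 half-lives elapse, leaving f ≈ 0.2767 of each dose.
At steady state, accumulation factor R = 1/(1 − e^(−kτ)) ≈ 1.3826.
Each bolus raises the concentration by D/Vd = 2469/239 ≈ 10.331 mg/L.
Steady-state peak Cmax,ss = C₀·R ≈ 10.331 × 1.3826 ≈ 14.284 mg/L.
Peak 14.3 mg/L vs MTC 5 mg/L: exceeds toxic threshold.

14.3 mg/L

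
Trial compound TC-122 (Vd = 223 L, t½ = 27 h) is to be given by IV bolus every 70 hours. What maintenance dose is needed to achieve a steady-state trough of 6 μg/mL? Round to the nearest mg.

6733 mg

τ/t½ = 70/27 ≈ 2.5926, so f = (1/2)^(70/27) ≈ 0.165788.
Cmin,ss = (D/Vd)·f/(1−f), so D = Cmin,ss·Vd·(1−f)/f.
D = 6 × 223 × (1−f)/f ≈ 6 × 223 × 5.03180 ≈ 6732.55 mg.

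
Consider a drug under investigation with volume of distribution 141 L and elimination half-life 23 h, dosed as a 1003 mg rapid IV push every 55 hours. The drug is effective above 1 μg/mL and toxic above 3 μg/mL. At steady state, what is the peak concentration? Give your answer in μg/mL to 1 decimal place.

8.8 μg/mL

k = ln2/t½ = ln2/23 ≈ 0.030137 h⁻¹; fraction remaining f = e^(−kτ) = e^(−0.030137×55) ≈ 0.1906.
Accumulation ratio R = 1/(1 − f) ≈ 1/0.8094 ≈ 1.2355.
Each bolus raises the concentration by D/Vd = 1003/141 ≈ 7.113 μg/mL.
Steady-state peak Cmax,ss = C₀·R ≈ 7.113 × 1.2355 ≈ 8.788 μg/mL.
Peak 8.8 μg/mL vs MTC 3 μg/mL: exceeds toxic threshold.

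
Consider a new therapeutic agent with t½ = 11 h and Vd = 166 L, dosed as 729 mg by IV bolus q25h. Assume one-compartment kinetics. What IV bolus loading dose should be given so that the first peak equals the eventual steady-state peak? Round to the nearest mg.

919 mg

f = (1/2)^(25/11) ≈ 0.206938; accumulation ratio R = 1/(1−f) ≈ 1.26094.
Loading dose to hit Cmax,ss on first dose: D_load = D_maint·R ≈ 729 × 1.26094 ≈ 919.23 mg.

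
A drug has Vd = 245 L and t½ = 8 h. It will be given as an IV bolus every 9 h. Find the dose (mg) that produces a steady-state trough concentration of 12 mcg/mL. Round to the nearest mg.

3472 mg

τ/t½ = 9/8 ≈ 1.125, so f = (1/2)^(9/8) ≈ 0.458502.
Cmin,ss = (D/Vd)·f/(1−f), so D = Cmin,ss·Vd·(1−f)/f.
D = 12 × 245 × (1−f)/f ≈ 12 × 245 × 1.18102 ≈ 3472.20 mg.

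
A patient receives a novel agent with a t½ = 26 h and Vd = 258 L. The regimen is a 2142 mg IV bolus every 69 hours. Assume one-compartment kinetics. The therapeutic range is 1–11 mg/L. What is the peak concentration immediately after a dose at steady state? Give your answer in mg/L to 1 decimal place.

9.9 mg/L

Over one 69-h interval, 69/26 ≈ 2.6538 half-lives elapse, leaving f ≈ 0.1589 of each dose.
At steady state, accumulation factor R = 1/(1 − e^(−kτ)) ≈ 1.1889.
Single-dose peak C₀ = D/Vd = 2142/258 ≈ 8.302 mg/L.
Steady-state peak Cmax,ss = C₀·R ≈ 8.302 × 1.1889 ≈ 9.870 mg/L.
Peak 9.9 mg/L vs MTC 11 mg/L: below toxic threshold.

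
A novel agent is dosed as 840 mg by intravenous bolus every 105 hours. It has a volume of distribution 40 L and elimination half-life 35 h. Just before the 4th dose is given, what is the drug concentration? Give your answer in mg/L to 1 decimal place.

f = (1/2)^(τ/t½) = (1/2)^(105/35) ≈ 0.1250.
C₀ = D/Vd = 840/40 ≈ 21.000 mg/L.
Before the 4th dose, 3 doses have been given. Superposition: Cmin = C₀·(f + f² + … + f^3).
≈ 21.000 × (0.1250 + 0.0156 + 0.0020) ≈ 21.000 × 0.1426 ≈ 2.995 mg/L.

3.0 mg/L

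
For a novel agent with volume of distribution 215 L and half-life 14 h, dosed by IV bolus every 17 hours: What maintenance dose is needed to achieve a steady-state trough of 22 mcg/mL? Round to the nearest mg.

6245 mg

τ/t½ = 17/14 ≈ 1.2143, so f = (1/2)^(17/14) ≈ 0.430986.
Cmin,ss = (D/Vd)·f/(1−f), so D = Cmin,ss·Vd·(1−f)/f.
D = 22 × 215 × (1−f)/f ≈ 22 × 215 × 1.32026 ≈ 6244.83 mg.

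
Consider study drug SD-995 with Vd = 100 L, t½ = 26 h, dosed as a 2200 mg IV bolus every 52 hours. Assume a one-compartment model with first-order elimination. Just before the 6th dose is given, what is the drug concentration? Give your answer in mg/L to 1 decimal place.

f = (1/2)^(τ/t½) = (1/2)^(52/26) ≈ 0.2500.
C₀ = D/Vd = 2200/100 ≈ 22.000 mg/L.
Before the 6th dose, 5 doses have been given. Superposition: Cmin = C₀·(f + f² + … + f^5).
≈ 22.000 × (0.2500 + 0.0625 + 0.0156 + 0.0039 + 0.0010) ≈ 22.000 × 0.3330 ≈ 7.326 mg/L.

7.3 mg/L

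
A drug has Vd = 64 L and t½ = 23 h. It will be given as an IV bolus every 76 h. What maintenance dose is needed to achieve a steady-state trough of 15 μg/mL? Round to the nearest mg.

8524 mg

τ/t½ = 76/23 ≈ 3.3043, so f = (1/2)^(76/23) ≈ 0.101226.
Cmin,ss = (D/Vd)·f/(1−f), so D = Cmin,ss·Vd·(1−f)/f.
D = 15 × 64 × (1−f)/f ≈ 15 × 64 × 8.87888 ≈ 8523.72 mg.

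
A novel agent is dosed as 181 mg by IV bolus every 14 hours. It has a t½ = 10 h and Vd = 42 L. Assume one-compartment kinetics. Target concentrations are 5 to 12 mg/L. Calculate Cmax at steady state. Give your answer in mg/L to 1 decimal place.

6.9 mg/L

τ/t½ = 14/10 ≈ 1.4, so fraction remaining f = (1/2)^(14/10) ≈ 0.3789.
Accumulation ratio R = 1/(1 − f) ≈ 1/0.6211 ≈ 1.6100.
Single-dose peak C₀ = D/Vd = 181/42 ≈ 4.310 mg/L.
Steady-state peak Cmax,ss = C₀·R ≈ 4.310 × 1.6100 ≈ 6.939 mg/L.
Peak 6.9 mg/L vs MTC 12 mg/L: below toxic threshold.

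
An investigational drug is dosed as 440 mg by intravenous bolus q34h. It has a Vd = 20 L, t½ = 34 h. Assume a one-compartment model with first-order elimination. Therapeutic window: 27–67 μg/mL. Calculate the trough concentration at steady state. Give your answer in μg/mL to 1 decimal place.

22.0 μg/mL

The dosing interval is 1 half-life, so f = 2^(−1) = 0.5.
At steady state, R = 1/(1 − 0.5) = 2/1.
Single-dose peak C₀ = D/Vd = 440/20 = 22 μg/mL.
Steady-state peak Cmax,ss = C₀·R = 22 × 2/1 ≈ 44.000 μg/mL.
Steady-state trough Cmin,ss = Cmax,ss·f ≈ 44.000 × 0.5 ≈ 22.000 μg/mL.
Trough 22.0 μg/mL vs MEC 27 μg/mL: subtherapeutic.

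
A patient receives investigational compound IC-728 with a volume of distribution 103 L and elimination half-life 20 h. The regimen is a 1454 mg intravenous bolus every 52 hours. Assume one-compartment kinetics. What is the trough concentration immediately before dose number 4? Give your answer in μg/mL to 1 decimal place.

2.8 μg/mL

f = (1/2)^(τ/t½) = (1/2)^(52/20) ≈ 0.1649.
C₀ = D/Vd = 1454/103 ≈ 14.117 μg/mL.
Before the 4th dose, 3 doses have been given. Superposition: Cmin = C₀·(f + f² + … + f^3).
≈ 14.117 × (0.1649 + 0.0272 + 0.0045) ≈ 14.117 × 0.1966 ≈ 2.775 μg/mL.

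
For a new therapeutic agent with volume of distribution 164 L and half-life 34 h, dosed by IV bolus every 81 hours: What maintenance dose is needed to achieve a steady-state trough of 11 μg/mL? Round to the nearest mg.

τ/t½ = 81/34 ≈ 2.3824, so f = (1/2)^(81/34) ≈ 0.191796.
Cmin,ss = (D/Vd)·f/(1−f), so D = Cmin,ss·Vd·(1−f)/f.
D = 11 × 164 × (1−f)/f ≈ 11 × 164 × 4.21387 ≈ 7601.82 mg.

7602 mg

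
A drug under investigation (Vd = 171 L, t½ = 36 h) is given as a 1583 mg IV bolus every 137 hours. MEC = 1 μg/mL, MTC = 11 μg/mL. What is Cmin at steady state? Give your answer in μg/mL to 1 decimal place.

Over one 137-h interval, 137/36 ≈ 3.8056 half-lives elapse, leaving f ≈ 0.0715 of each dose.
Accumulation ratio R = 1/(1 − f) ≈ 1/0.9285 ≈ 1.0770.
Single-dose peak C₀ = D/Vd = 1583/171 ≈ 9.257 μg/mL.
Steady-state peak Cmax,ss = C₀·R ≈ 9.257 × 1.0770 ≈ 9.970 μg/mL.
Steady-state trough Cmin,ss = Cmax,ss·f ≈ 9.970 × 0.0715 ≈ 0.713 μg/mL.
Trough 0.7 μg/mL vs MEC 1 μg/mL: subtherapeutic.

0.7 μg/mL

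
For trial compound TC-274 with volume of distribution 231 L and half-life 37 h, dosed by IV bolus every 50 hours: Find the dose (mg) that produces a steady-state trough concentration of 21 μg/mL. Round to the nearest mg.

τ/t½ = 50/37 ≈ 1.3514, so f = (1/2)^(50/37) ≈ 0.391925.
Cmin,ss = (D/Vd)·f/(1−f), so D = Cmin,ss·Vd·(1−f)/f.
D = 21 × 231 × (1−f)/f ≈ 21 × 231 × 1.55151 ≈ 7526.38 mg.

7526 mg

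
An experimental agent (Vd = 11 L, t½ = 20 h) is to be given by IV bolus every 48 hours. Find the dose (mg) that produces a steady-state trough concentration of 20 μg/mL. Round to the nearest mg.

941 mg

τ/t½ = 48/20 ≈ 2.4, so f = (1/2)^(48/20) ≈ 0.189465.
Cmin,ss = (D/Vd)·f/(1−f), so D = Cmin,ss·Vd·(1−f)/f.
D = 20 × 11 × (1−f)/f ≈ 20 × 11 × 4.27802 ≈ 941.16 mg.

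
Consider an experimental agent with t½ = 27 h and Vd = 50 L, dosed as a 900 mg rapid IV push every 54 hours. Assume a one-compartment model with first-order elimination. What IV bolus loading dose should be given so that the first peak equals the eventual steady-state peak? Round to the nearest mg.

1200 mg

f = (1/2)^(54/27) ≈ 0.250000; accumulation ratio R = 1/(1−f) ≈ 1.33333.
Loading dose to hit Cmax,ss on first dose: D_load = D_maint·R ≈ 900 × 1.33333 ≈ 1200.00 mg.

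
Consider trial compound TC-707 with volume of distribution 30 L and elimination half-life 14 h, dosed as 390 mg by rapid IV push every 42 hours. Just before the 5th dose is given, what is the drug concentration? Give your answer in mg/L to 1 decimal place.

1.9 mg/L

f = (1/2)^(τ/t½) = (1/2)^(42/14) ≈ 0.1250.
C₀ = D/Vd = 390/30 ≈ 13.000 mg/L.
Before the 5th dose, 4 doses have been given. Superposition: Cmin = C₀·(f + f² + … + f^4).
≈ 13.000 × (0.1250 + 0.0156 + 0.0020 + 0.0002) ≈ 13.000 × 0.1428 ≈ 1.856 mg/L.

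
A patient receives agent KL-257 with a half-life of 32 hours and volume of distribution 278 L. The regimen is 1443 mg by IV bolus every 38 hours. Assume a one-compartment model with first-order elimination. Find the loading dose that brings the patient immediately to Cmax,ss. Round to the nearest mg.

2572 mg

f = (1/2)^(38/32) ≈ 0.439063; accumulation ratio R = 1/(1−f) ≈ 1.78273.
Loading dose to hit Cmax,ss on first dose: D_load = D_maint·R ≈ 1443 × 1.78273 ≈ 2572.48 mg.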